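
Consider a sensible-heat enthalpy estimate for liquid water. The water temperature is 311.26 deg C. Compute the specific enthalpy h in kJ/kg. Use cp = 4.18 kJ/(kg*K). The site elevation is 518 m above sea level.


h = cp * T
h = 4.18 * 311.26
h = 1301.1 kJ/kg


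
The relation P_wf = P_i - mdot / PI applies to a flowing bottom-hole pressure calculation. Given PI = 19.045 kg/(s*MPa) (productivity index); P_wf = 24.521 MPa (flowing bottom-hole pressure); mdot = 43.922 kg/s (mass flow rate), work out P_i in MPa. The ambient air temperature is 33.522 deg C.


P_i = P_wf + mdot / PI
P_i = 24.521 + 43.922 / 19.045
P_i = 26.827 MPa


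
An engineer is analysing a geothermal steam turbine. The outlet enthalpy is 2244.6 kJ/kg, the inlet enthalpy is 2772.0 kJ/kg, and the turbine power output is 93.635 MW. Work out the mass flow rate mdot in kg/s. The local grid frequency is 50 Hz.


mdot = P * 1000 / (h_in - h_out)
mdot = 93.635 * 1000 / (2772.0 - 2244.6)
mdot = 177.54 kg/s


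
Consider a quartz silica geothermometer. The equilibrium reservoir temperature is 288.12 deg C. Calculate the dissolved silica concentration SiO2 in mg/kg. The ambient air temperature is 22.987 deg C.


SiO2 = 10^(5.19 - 1309/(T_eq + 273.15))
SiO2 = 10^(5.19 - 1309/(288.12 + 273.15))
SiO2 = 720.76 mg/kg


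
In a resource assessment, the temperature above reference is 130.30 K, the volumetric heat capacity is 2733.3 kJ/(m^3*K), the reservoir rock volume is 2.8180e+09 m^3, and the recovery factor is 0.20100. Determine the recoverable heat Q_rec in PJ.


Step 1: Q_s = Vr*rhoc*dT/1e12 = 2.8180e+09*2733.3*130.3/1e12 = 1003.628 PJ
Step 2: Q_rec = Q_s * RF = 1003.628 * 0.201 = 201.73 PJ
Q_rec = 201.73 PJ


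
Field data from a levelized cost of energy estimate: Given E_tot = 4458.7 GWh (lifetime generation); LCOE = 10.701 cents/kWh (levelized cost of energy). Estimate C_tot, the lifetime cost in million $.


C_tot = LCOE / 100 * E_tot
C_tot = 10.701 / 100 * 4458.7
C_tot = 477.13 million $


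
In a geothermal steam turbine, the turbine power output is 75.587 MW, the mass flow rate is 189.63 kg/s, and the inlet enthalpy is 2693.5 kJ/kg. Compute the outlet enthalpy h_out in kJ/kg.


h_out = h_in - P * 1000 / mdot
h_out = 2693.5 - 75.587 * 1000 / 189.63
h_out = 2294.9 kJ/kg


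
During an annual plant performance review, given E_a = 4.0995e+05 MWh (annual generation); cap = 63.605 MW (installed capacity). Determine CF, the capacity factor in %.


CF = E_a / (cap * 8760) * 100
CF = 4.0995e+05 / (63.605 * 8760) * 100
CF = 73.576 %


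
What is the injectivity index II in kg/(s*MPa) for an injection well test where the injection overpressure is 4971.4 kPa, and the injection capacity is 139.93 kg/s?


II = mdot * 1000 / dP
II = 139.93 * 1000 / 4971.4
II = 28.147 kg/(s*MPa)


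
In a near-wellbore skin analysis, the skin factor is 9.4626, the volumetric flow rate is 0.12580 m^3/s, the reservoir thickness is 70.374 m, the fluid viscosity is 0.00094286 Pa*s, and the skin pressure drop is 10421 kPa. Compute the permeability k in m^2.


k = S*q*mu / (2*pi*dP_s*1000*hr)
k = 9.4626*0.12580*0.00094286 / (2*pi*10421*1000*70.374)
k = 2.4358e-13 m^2


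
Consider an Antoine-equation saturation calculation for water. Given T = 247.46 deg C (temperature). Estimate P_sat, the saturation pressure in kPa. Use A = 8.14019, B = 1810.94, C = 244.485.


P_sat = 10^(A - B/(C + T)) / 760 * 0.101325
P_sat = 10^(8.14019 - 1810.94/(244.485 + 247.46)) / 760 * 0.101325
P_sat = 3.836270 MPa
Convert: 3.836270 MPa * 1000.0 = 3836.3 kPa
P_sat = 3836.3 kPa


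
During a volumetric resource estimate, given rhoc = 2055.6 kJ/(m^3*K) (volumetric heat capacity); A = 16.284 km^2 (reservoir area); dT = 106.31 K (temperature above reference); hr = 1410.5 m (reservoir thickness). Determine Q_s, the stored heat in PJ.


Step 1: Vr = A*1e6*hr = 16.284*1e6*1410.5 = 2.296858e+10 m^3
Step 2: Q_s = Vr*rhoc*dT/1e12 = 2.296858e+10*2055.6*106.31/1e12 = 5019.3 PJ
Q_s = 5019.3 PJ


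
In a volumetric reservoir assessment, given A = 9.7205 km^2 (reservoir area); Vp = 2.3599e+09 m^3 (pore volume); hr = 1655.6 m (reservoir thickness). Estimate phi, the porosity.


phi = Vp / (A * 1e6 * hr)
phi = 2.3599e+09 / (9.7205 * 1e6 * 1655.6)
phi = 0.14664


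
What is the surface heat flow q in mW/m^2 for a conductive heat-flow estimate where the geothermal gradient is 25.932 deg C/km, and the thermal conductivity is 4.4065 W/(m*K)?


q = k * grad / 1000
q = 4.4065 * 25.932 / 1000
q = 0.1142694 W/m^2
Convert: 0.1142694 W/m^2 * 1000.0 = 114.27 mW/m^2
q = 114.27 mW/m^2


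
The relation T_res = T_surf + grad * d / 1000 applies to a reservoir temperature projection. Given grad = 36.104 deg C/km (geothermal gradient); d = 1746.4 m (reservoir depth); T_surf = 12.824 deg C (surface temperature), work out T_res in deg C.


T_res = T_surf + grad * d / 1000
T_res = 12.824 + 36.104 * 1746.4 / 1000
T_res = 75.876 deg C


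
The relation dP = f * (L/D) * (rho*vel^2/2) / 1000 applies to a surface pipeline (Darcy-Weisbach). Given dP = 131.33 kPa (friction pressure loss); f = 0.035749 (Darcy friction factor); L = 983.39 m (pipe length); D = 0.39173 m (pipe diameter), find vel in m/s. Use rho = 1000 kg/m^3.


vel = sqrt(dP*1000*2*D / (f*L*rho))
vel = sqrt(131.33*1000*2*0.39173 / (0.035749*983.39*1000))
vel = 1.7108 m/s


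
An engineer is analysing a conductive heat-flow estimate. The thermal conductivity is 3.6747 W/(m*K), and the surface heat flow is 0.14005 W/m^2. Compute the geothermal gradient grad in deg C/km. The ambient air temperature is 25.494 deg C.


grad = q * 1000 / k
grad = 0.14005 * 1000 / 3.6747
grad = 38.112 deg C/km


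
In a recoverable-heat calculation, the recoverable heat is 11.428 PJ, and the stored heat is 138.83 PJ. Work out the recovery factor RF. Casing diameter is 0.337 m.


RF = Q_rec / Q_s
RF = 11.428 / 138.83
RF = 0.082317


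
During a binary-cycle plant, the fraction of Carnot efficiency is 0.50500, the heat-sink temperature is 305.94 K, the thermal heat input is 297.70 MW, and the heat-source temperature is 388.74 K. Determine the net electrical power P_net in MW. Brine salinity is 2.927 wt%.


Step 1: eta = (1 - Tc/Th)*f = (1 - 305.94/388.74)*0.505 = 0.1075629
Step 2: P_net = eta * Q_in = 0.1075629 * 297.7 = 32.021 MW
P_net = 32.021 MW


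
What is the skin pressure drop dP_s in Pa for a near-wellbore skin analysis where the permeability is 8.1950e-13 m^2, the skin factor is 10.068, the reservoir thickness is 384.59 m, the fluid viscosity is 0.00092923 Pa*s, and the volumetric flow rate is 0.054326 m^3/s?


dP_s = S * q * mu / (2*pi*k*hr) / 1000
dP_s = 10.068 * 0.054326 * 0.00092923 / (2*pi*8.1950e-13*384.59) / 1000
dP_s = 256.6536 kPa
Convert: 256.6536 kPa * 1000.0 = 2.5665e+05 Pa
dP_s = 2.5665e+05 Pa


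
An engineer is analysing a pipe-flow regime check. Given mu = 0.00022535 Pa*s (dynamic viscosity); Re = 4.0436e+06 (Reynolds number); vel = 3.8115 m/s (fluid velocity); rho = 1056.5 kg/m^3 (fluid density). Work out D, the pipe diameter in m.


D = Re * mu / (rho * vel)
D = 4.0436e+06 * 0.00022535 / (1056.5 * 3.8115)
D = 0.22629 m


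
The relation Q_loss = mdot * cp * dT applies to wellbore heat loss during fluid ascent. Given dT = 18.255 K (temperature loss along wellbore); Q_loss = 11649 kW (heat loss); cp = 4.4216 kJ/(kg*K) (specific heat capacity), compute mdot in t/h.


mdot = Q_loss / (cp * dT)
mdot = 11649 / (4.4216 * 18.255)
mdot = 144.3203 kg/s
Convert: 144.3203 kg/s * 3.6 = 519.55 t/h
mdot = 519.55 t/h


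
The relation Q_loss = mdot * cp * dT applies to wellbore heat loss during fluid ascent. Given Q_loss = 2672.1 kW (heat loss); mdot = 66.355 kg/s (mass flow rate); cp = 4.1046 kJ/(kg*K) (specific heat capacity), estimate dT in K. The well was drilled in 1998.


dT = Q_loss / (mdot * cp)
dT = 2672.1 / (66.355 * 4.1046)
dT = 9.8109 K


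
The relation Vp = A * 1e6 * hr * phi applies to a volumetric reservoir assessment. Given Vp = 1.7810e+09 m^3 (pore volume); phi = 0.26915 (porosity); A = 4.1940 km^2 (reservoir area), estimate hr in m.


hr = Vp / (A * 1e6 * phi)
hr = 1.7810e+09 / (4.1940 * 1e6 * 0.26915)
hr = 1577.8 m


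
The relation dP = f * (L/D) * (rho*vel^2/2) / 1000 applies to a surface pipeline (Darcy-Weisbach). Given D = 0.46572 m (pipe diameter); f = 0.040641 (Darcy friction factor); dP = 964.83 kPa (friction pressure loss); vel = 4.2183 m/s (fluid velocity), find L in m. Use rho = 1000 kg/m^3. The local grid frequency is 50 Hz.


L = dP*1000*D / (f*rho*vel^2/2)
L = 964.83*1000*0.46572 / (0.040641*1000*4.2183^2/2)
L = 1242.7 m


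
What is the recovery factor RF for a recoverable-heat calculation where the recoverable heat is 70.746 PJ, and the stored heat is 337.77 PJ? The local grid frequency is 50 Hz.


RF = Q_rec / Q_s
RF = 70.746 / 337.77
RF = 0.20945


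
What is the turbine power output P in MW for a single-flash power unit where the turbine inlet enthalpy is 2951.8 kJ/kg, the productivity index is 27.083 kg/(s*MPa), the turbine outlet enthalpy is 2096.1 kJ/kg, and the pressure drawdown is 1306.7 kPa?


Step 1: mdot = PI * dP / 1000 = 27.083 * 1306.7 / 1000 = 35.38936 kg/s
Step 2: P = mdot*(h_in - h_out)/1000 = 35.38936*(2951.8 - 2096.1)/1000 = 30.283 MW
P = 30.283 MW


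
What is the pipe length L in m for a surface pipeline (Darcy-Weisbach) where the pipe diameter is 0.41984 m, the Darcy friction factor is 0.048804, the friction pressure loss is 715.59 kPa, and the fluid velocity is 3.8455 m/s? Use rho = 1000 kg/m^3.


L = dP*1000*D / (f*rho*vel^2/2)
L = 715.59*1000*0.41984 / (0.048804*1000*3.8455^2/2)
L = 832.56 m


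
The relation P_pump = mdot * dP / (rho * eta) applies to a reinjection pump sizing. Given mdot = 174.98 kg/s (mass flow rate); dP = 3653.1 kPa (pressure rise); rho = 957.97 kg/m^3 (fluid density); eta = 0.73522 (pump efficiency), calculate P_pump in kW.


P_pump = mdot * dP / (rho * eta)
P_pump = 174.98 * 3653.1 / (957.97 * 0.73522)
P_pump = 907.57 kW


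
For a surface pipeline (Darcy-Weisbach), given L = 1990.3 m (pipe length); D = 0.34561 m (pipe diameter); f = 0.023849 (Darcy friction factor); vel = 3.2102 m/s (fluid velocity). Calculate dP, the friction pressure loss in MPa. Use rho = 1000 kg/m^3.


dP = f * (L/D) * (rho*vel^2/2) / 1000
dP = 0.023849 * (1990.3/0.34561) * (1000*3.2102^2/2) / 1000
dP = 707.6795 kPa
Convert: 707.6795 kPa * 0.001 = 0.70768 MPa
dP = 0.70768 MPa


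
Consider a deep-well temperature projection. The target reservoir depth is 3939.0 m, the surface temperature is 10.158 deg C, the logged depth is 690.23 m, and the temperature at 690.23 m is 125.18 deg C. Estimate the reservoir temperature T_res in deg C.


Step 1: grad = (T_d1 - T_surf)/d1 * 1000 = (125.18 - 10.158)/690.23 * 1000 = 166.6430 deg C/km
Step 2: T_res = T_surf + grad*d2/1000 = 10.158 + 166.6430*3939.0/1000 = 666.56 deg C
T_res = 666.56 deg C


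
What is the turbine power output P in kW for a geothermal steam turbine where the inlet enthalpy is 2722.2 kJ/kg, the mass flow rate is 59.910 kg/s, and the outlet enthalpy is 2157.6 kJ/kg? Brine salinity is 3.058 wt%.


P = mdot * (h_in - h_out) / 1000
P = 59.910 * (2722.2 - 2157.6) / 1000
P = 33.82519 MW
Convert: 33.82519 MW * 1000.0 = 33825 kW
P = 33825 kW


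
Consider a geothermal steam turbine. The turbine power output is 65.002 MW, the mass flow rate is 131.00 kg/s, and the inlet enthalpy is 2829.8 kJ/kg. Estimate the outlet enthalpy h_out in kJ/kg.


h_out = h_in - P * 1000 / mdot
h_out = 2829.8 - 65.002 * 1000 / 131.00
h_out = 2333.6 kJ/kg


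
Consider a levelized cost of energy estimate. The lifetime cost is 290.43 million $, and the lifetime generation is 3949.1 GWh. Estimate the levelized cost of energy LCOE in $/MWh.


LCOE = C_tot / E_tot * 100
LCOE = 290.43 / 3949.1 * 100
LCOE = 7.354334 cents/kWh
Convert: 7.354334 cents/kWh * 10.0 = 73.543 $/MWh
LCOE = 73.543 $/MWh


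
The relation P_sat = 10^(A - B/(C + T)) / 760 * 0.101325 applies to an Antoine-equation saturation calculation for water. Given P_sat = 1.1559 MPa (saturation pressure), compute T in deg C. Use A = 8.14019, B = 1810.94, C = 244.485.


T = B / (A - log10(P_sat * 760 / 0.101325)) - C
T = 1810.94 / (8.14019 - log10(1.1559 * 760 / 0.101325)) - 244.485
T = 186.47 deg C


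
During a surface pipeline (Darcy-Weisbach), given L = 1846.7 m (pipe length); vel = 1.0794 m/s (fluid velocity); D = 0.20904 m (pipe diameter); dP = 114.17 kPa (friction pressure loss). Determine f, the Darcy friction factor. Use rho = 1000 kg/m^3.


f = dP*1000 / ((L/D)*(rho*vel^2/2))
f = 114.17*1000 / ((1846.7/0.20904)*(1000*1.0794^2/2))
f = 0.022185


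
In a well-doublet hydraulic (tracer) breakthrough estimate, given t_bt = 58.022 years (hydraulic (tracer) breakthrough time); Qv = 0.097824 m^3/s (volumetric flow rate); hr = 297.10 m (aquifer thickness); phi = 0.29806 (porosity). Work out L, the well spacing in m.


L = sqrt(t_bt*365.25*86400*3*Qv / (pi*hr*phi))
L = sqrt(58.022*365.25*86400*3*0.097824 / (pi*297.10*0.29806))
L = 1389.8 m


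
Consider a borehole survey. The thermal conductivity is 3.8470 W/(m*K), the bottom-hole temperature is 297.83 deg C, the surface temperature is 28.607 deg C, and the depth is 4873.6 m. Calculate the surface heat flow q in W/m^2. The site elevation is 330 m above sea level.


Step 1: grad = (T_d - T_surf)/d * 1000 = (297.83 - 28.607)/4873.6 * 1000 = 55.24109 deg C/km
Step 2: q = k * grad / 1000 = 3.847 * 55.24109 / 1000 = 0.21251 W/m^2
q = 0.21251 W/m^2


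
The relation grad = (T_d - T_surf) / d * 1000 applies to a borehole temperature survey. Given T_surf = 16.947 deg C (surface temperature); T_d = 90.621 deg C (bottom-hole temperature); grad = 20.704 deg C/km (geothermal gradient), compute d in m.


d = (T_d - T_surf) / grad * 1000
d = (90.621 - 16.947) / 20.704 * 1000
d = 3558.4 m


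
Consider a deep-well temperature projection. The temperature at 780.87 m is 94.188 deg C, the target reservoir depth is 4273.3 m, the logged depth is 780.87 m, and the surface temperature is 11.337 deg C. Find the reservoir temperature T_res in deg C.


Step 1: grad = (T_d1 - T_surf)/d1 * 1000 = (94.188 - 11.337)/780.87 * 1000 = 106.1009 deg C/km
Step 2: T_res = T_surf + grad*d2/1000 = 11.337 + 106.1009*4273.3/1000 = 464.74 deg C
T_res = 464.74 deg C


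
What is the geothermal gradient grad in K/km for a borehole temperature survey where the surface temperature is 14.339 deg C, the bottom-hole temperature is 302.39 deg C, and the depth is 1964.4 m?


grad = (T_d - T_surf) / d * 1000
grad = (302.39 - 14.339) / 1964.4 * 1000
grad = 146.6356 deg C/km
Convert: 146.6356 deg C/km * 1.0 = 146.64 K/km
grad = 146.64 K/km


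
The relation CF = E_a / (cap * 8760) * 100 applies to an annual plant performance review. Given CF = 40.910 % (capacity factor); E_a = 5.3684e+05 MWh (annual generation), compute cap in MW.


cap = E_a / (CF/100 * 8760)
cap = 5.3684e+05 / (40.910/100 * 8760)
cap = 149.80 MW


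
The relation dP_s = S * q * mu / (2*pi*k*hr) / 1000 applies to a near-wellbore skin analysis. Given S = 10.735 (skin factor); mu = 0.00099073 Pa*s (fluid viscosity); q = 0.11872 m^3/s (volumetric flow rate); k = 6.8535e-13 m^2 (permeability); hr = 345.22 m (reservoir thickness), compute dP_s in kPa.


dP_s = S * q * mu / (2*pi*k*hr) / 1000
dP_s = 10.735 * 0.11872 * 0.00099073 / (2*pi*6.8535e-13*345.22) / 1000
dP_s = 849.36 kPa


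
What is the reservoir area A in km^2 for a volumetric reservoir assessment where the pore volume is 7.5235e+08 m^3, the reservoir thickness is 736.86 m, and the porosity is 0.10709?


A = Vp / (1e6 * hr * phi)
A = 7.5235e+08 / (1e6 * 736.86 * 0.10709)
A = 9.5342 km^2


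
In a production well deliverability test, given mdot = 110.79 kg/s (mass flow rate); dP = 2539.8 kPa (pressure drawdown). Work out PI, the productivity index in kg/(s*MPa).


PI = mdot * 1000 / dP
PI = 110.79 * 1000 / 2539.8
PI = 43.622 kg/(s*MPa)


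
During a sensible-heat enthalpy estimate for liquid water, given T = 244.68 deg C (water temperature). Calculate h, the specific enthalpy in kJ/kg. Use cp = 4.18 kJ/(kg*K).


h = cp * T
h = 4.18 * 244.68
h = 1022.8 kJ/kg


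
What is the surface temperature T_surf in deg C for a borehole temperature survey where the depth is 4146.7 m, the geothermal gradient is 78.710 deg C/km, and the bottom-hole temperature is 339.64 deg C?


T_surf = T_d - grad * d / 1000
T_surf = 339.64 - 78.710 * 4146.7 / 1000
T_surf = 13.253 deg C


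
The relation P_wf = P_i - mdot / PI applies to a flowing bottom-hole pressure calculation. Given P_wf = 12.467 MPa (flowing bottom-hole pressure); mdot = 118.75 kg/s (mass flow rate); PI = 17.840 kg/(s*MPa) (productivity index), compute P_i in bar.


P_i = P_wf + mdot / PI
P_i = 12.467 + 118.75 / 17.840
P_i = 19.12339 MPa
Convert: 19.12339 MPa * 10.0 = 191.23 bar
P_i = 191.23 bar


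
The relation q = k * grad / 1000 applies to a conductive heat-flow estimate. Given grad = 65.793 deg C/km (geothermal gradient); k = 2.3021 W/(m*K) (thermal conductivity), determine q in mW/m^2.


q = k * grad / 1000
q = 2.3021 * 65.793 / 1000
q = 0.1514621 W/m^2
Convert: 0.1514621 W/m^2 * 1000.0 = 151.46 mW/m^2
q = 151.46 mW/m^2


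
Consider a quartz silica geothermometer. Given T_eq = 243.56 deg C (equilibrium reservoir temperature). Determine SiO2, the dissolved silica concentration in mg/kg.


SiO2 = 10^(5.19 - 1309/(T_eq + 273.15))
SiO2 = 10^(5.19 - 1309/(243.56 + 273.15))
SiO2 = 453.59 mg/kg


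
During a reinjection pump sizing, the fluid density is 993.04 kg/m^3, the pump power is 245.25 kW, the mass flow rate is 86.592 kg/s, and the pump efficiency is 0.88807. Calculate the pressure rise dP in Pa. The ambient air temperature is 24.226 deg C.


dP = P_pump * rho * eta / mdot
dP = 245.25 * 993.04 * 0.88807 / 86.592
dP = 2497.728 kPa
Convert: 2497.728 kPa * 1000.0 = 2.4977e+06 Pa
dP = 2.4977e+06 Pa


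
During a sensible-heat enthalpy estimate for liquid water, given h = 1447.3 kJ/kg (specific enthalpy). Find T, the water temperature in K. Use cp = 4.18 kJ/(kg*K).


T = h / cp
T = 1447.3 / 4.18
T = 346.2440 deg C
Convert to K: 346.2440 + 273.15 = 619.39 K
T = 619.39 K


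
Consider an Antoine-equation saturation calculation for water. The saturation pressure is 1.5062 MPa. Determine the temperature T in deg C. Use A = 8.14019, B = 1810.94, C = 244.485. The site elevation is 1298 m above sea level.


T = B / (A - log10(P_sat * 760 / 0.101325)) - C
T = 1810.94 / (8.14019 - log10(1.5062 * 760 / 0.101325)) - 244.485
T = 198.59 deg C


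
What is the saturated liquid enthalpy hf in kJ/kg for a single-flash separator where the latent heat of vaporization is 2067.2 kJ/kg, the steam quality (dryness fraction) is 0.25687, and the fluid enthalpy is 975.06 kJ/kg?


hf = h - x * hfg
hf = 975.06 - 0.25687 * 2067.2
hf = 444.06 kJ/kg


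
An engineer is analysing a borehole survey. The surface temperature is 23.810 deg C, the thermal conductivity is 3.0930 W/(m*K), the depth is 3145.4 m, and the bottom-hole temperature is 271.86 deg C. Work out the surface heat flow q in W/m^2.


Step 1: grad = (T_d - T_surf)/d * 1000 = (271.86 - 23.81)/3145.4 * 1000 = 78.86119 deg C/km
Step 2: q = k * grad / 1000 = 3.093 * 78.86119 / 1000 = 0.24392 W/m^2
q = 0.24392 W/m^2


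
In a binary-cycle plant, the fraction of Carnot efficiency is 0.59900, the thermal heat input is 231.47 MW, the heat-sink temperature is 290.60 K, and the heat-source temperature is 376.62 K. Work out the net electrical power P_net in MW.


Step 1: eta = (1 - Tc/Th)*f = (1 - 290.6/376.62)*0.599 = 0.1368116
Step 2: P_net = eta * Q_in = 0.1368116 * 231.47 = 31.668 MW
P_net = 31.668 MW


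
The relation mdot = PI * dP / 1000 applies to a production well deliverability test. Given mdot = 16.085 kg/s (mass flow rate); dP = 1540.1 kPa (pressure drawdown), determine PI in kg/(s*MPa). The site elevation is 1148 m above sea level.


PI = mdot * 1000 / dP
PI = 16.085 * 1000 / 1540.1
PI = 10.444 kg/(s*MPa)


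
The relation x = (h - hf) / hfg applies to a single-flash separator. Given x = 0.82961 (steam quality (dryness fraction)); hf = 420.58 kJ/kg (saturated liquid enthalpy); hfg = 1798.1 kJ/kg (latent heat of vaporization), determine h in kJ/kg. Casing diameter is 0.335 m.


h = hf + x * hfg
h = 420.58 + 0.82961 * 1798.1
h = 1912.3 kJ/kg


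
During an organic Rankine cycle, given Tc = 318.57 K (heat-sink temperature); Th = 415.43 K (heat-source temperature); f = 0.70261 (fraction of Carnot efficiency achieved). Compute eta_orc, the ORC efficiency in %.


eta_orc = (1 - Tc/Th) * f * 100
eta_orc = (1 - 318.57/415.43) * 0.70261 * 100
eta_orc = 16.382 %


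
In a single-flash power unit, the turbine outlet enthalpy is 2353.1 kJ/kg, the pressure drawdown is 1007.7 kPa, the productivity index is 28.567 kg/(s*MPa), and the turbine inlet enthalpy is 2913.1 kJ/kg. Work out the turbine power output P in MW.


Step 1: mdot = PI * dP / 1000 = 28.567 * 1007.7 / 1000 = 28.78697 kg/s
Step 2: P = mdot*(h_in - h_out)/1000 = 28.78697*(2913.1 - 2353.1)/1000 = 16.121 MW
P = 16.121 MW


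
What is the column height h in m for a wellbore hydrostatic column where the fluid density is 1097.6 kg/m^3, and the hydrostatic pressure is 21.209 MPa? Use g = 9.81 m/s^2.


h = P * 1e6 / (g * rho)
h = 21.209 * 1e6 / (9.81 * 1097.6)
h = 1969.7 m


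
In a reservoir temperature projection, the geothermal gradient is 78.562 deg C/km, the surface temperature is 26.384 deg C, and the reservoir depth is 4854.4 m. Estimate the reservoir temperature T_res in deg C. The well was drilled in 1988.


T_res = T_surf + grad * d / 1000
T_res = 26.384 + 78.562 * 4854.4 / 1000
T_res = 407.76 deg C


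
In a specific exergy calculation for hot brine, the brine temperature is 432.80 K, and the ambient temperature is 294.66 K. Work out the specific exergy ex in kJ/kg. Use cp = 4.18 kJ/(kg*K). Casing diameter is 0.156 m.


ex = cp * ((T_b - T_0) - T_0 * ln(T_b/T_0))
ex = 4.18 * ((432.80 - 294.66) - 294.66 * ln(432.80/294.66))
ex = 103.90 kJ/kg


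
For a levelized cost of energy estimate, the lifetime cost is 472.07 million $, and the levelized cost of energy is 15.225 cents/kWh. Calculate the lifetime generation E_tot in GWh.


E_tot = C_tot / LCOE * 100
E_tot = 472.07 / 15.225 * 100
E_tot = 3100.6 GWh


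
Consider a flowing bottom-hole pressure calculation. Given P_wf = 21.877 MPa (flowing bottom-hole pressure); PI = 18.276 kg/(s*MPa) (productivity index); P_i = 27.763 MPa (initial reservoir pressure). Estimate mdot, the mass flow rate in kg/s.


mdot = (P_i - P_wf) * PI
mdot = (27.763 - 21.877) * 18.276
mdot = 107.57 kg/s


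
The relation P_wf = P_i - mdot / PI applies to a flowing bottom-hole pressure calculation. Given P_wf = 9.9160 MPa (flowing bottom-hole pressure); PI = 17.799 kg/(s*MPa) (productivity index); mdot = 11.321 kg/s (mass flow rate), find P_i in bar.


P_i = P_wf + mdot / PI
P_i = 9.9160 + 11.321 / 17.799
P_i = 10.55205 MPa
Convert: 10.55205 MPa * 10.0 = 105.52 bar
P_i = 105.52 bar


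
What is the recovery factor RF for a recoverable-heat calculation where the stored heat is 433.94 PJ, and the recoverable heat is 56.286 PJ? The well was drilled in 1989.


RF = Q_rec / Q_s
RF = 56.286 / 433.94
RF = 0.12971


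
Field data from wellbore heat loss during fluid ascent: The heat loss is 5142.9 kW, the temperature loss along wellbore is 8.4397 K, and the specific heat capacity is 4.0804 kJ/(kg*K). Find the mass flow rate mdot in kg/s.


mdot = Q_loss / (cp * dT)
mdot = 5142.9 / (4.0804 * 8.4397)
mdot = 149.34 kg/s


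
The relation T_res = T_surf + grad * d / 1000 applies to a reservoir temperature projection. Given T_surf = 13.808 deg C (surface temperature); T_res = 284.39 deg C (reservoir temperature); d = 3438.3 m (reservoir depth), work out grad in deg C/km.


grad = (T_res - T_surf) / d * 1000
grad = (284.39 - 13.808) / 3438.3 * 1000
grad = 78.696 deg C/km


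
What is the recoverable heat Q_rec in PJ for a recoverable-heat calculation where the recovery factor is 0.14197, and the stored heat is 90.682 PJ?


Q_rec = Q_s * RF
Q_rec = 90.682 * 0.14197
Q_rec = 12.874 PJ


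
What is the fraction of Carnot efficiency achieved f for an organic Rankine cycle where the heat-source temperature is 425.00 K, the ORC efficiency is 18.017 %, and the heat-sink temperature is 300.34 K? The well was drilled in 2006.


f = (eta_orc/100) / (1 - Tc/Th)
f = (18.017/100) / (1 - 300.34/425.00)
f = 0.61425


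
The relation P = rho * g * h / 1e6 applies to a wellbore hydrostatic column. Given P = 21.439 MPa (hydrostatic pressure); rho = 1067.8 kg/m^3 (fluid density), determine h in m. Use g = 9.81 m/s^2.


h = P * 1e6 / (g * rho)
h = 21.439 * 1e6 / (9.81 * 1067.8)
h = 2046.7 m


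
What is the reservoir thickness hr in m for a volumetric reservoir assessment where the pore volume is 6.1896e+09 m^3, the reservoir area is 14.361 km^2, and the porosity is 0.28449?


hr = Vp / (A * 1e6 * phi)
hr = 6.1896e+09 / (14.361 * 1e6 * 0.28449)
hr = 1515.0 m


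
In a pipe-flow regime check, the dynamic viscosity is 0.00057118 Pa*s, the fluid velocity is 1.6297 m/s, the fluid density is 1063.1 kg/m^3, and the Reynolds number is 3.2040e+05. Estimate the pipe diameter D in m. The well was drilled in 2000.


D = Re * mu / (rho * vel)
D = 3.2040e+05 * 0.00057118 / (1063.1 * 1.6297)
D = 0.10563 m


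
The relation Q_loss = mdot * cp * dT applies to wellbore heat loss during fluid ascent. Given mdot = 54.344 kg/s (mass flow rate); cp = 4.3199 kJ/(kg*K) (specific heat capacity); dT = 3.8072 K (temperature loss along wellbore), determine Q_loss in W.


Q_loss = mdot * cp * dT
Q_loss = 54.344 * 4.3199 * 3.8072
Q_loss = 893.7807 kW
Convert: 893.7807 kW * 1000.0 = 8.9378e+05 W
Q_loss = 8.9378e+05 W


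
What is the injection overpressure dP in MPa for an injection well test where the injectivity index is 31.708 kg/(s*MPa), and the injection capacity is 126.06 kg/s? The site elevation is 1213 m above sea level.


dP = mdot * 1000 / II
dP = 126.06 * 1000 / 31.708
dP = 3975.653 kPa
Convert: 3975.653 kPa * 0.001 = 3.9757 MPa
dP = 3.9757 MPa


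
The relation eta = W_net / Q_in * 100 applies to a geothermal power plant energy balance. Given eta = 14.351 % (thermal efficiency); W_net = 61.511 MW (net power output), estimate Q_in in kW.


Q_in = W_net / (eta / 100)
Q_in = 61.511 / (14.351 / 100)
Q_in = 428.6182 MW
Convert: 428.6182 MW * 1000.0 = 4.2862e+05 kW
Q_in = 4.2862e+05 kW


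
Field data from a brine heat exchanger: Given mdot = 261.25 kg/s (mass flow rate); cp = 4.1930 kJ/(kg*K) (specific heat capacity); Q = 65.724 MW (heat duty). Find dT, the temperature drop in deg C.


dT = Q * 1000 / (mdot * cp)
dT = 65.724 * 1000 / (261.25 * 4.1930)
dT = 59.99884 K
Convert (temperature difference, 1 K = 1 deg C): 59.99884 K = 59.99884 deg C
dT = 59.999 deg C


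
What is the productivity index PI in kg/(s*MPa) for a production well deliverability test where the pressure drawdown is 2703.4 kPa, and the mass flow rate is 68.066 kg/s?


PI = mdot * 1000 / dP
PI = 68.066 * 1000 / 2703.4
PI = 25.178 kg/(s*MPa)


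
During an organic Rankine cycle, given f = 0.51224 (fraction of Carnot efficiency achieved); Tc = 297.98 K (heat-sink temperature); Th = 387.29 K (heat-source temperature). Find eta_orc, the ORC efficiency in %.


eta_orc = (1 - Tc/Th) * f * 100
eta_orc = (1 - 297.98/387.29) * 0.51224 * 100
eta_orc = 11.812 %


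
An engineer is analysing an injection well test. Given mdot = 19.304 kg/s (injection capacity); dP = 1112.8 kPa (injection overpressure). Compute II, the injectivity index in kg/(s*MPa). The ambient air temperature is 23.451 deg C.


II = mdot * 1000 / dP
II = 19.304 * 1000 / 1112.8
II = 17.347 kg/(s*MPa)


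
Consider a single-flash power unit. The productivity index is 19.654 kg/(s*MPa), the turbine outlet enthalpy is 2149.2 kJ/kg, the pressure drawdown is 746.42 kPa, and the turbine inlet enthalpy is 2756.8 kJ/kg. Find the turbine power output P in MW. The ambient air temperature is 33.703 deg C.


Step 1: mdot = PI * dP / 1000 = 19.654 * 746.42 / 1000 = 14.67014 kg/s
Step 2: P = mdot*(h_in - h_out)/1000 = 14.67014*(2756.8 - 2149.2)/1000 = 8.9136 MW
P = 8.9136 MW


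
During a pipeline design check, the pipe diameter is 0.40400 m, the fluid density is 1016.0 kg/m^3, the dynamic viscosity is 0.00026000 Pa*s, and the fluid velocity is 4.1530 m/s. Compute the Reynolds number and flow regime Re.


Step 1: Re = rho*vel*D/mu = 1016.0*4.153*0.404/0.00026 = 6.5564e+06
Step 2: Re = 6.5564e+06 > 4000, so flow is turbulent.
Re = 6.5564e+06 (turbulent)


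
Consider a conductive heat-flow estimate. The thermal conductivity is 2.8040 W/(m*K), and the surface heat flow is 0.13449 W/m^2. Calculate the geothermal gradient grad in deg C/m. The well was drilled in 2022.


grad = q * 1000 / k
grad = 0.13449 * 1000 / 2.8040
grad = 47.96362 deg C/km
Convert: 47.96362 deg C/km * 0.001 = 0.047964 deg C/m
grad = 0.047964 deg C/m


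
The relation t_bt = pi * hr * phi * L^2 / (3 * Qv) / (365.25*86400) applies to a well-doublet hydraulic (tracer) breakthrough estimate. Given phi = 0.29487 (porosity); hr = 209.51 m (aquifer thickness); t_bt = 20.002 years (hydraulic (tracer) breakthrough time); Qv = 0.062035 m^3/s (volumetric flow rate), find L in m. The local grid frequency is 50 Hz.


L = sqrt(t_bt*365.25*86400*3*Qv / (pi*hr*phi))
L = sqrt(20.002*365.25*86400*3*0.062035 / (pi*209.51*0.29487))
L = 777.99 m


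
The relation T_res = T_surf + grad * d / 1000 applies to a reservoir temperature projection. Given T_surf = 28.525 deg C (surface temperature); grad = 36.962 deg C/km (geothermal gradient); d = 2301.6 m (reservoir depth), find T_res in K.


T_res = T_surf + grad * d / 1000
T_res = 28.525 + 36.962 * 2301.6 / 1000
T_res = 113.5967 deg C
Convert to K: 113.5967 + 273.15 = 386.75 K
T_res = 386.75 K


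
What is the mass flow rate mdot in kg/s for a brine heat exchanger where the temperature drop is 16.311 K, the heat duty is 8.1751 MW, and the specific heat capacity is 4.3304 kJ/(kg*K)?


mdot = Q * 1000 / (cp * dT)
mdot = 8.1751 * 1000 / (4.3304 * 16.311)
mdot = 115.74 kg/s


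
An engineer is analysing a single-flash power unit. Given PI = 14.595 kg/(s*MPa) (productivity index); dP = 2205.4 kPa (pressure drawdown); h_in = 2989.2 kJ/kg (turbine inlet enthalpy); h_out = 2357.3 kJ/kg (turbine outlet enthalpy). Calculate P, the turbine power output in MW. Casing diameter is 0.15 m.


Step 1: mdot = PI * dP / 1000 = 14.595 * 2205.4 / 1000 = 32.18781 kg/s
Step 2: P = mdot*(h_in - h_out)/1000 = 32.18781*(2989.2 - 2357.3)/1000 = 20.339 MW
P = 20.339 MW


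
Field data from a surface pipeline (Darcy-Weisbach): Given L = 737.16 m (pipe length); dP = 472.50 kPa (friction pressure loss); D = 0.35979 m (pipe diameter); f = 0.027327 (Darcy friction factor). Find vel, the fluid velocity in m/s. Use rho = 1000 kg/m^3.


vel = sqrt(dP*1000*2*D / (f*L*rho))
vel = sqrt(472.50*1000*2*0.35979 / (0.027327*737.16*1000))
vel = 4.1083 m/s


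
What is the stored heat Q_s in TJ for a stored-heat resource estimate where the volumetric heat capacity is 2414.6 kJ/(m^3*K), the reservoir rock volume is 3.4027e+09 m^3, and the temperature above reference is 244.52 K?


Q_s = Vr * rhoc * dT / 1e12
Q_s = 3.4027e+09 * 2414.6 * 244.52 / 1e12
Q_s = 2009.015 PJ
Convert: 2009.015 PJ * 1000.0 = 2.0090e+06 TJ
Q_s = 2.0090e+06 TJ


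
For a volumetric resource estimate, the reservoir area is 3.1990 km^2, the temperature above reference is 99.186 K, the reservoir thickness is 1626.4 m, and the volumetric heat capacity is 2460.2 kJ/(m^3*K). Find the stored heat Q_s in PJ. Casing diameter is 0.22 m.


Step 1: Vr = A*1e6*hr = 3.199*1e6*1626.4 = 5.202854e+09 m^3
Step 2: Q_s = Vr*rhoc*dT/1e12 = 5.202854e+09*2460.2*99.186/1e12 = 1269.6 PJ
Q_s = 1269.6 PJ


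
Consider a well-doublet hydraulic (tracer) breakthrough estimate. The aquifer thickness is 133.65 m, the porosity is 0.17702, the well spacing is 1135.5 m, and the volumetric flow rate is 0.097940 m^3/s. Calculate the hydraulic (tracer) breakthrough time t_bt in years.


t_bt = pi * hr * phi * L^2 / (3 * Qv) / (365.25*86400)
t_bt = pi * 133.65 * 0.17702 * 1135.5^2 / (3 * 0.097940) / (365.25*86400)
t_bt = 10.335 years


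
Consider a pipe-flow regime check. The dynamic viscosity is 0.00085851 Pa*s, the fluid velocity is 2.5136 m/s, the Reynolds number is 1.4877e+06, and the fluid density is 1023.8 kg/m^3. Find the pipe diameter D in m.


D = Re * mu / (rho * vel)
D = 1.4877e+06 * 0.00085851 / (1023.8 * 2.5136)
D = 0.49631 m


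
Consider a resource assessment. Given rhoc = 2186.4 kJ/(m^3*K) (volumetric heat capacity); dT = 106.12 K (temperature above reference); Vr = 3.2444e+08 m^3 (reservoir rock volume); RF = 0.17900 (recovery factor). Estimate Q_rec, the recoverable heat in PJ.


Step 1: Q_s = Vr*rhoc*dT/1e12 = 3.2444e+08*2186.4*106.12/1e12 = 75.27682 PJ
Step 2: Q_rec = Q_s * RF = 75.27682 * 0.179 = 13.475 PJ
Q_rec = 13.475 PJ


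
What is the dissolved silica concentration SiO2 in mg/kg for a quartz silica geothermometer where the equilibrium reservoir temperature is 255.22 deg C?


SiO2 = 10^(5.19 - 1309/(T_eq + 273.15))
SiO2 = 10^(5.19 - 1309/(255.22 + 273.15))
SiO2 = 515.90 mg/kg


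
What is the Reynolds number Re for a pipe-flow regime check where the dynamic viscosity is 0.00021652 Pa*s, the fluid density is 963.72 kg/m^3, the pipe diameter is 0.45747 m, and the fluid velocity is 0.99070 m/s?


Re = rho * vel * D / mu
Re = 963.72 * 0.99070 * 0.45747 / 0.00021652
Re = 2.0172e+06


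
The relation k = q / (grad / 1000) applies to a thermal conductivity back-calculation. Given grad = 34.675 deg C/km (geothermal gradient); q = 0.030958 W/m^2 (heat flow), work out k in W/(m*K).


k = q / (grad / 1000)
k = 0.030958 / (34.675 / 1000)
k = 0.89280 W/(m*K)


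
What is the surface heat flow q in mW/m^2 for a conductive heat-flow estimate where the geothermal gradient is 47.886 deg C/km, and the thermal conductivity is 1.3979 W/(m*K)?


q = k * grad / 1000
q = 1.3979 * 47.886 / 1000
q = 0.06693984 W/m^2
Convert: 0.06693984 W/m^2 * 1000.0 = 66.940 mW/m^2
q = 66.940 mW/m^2


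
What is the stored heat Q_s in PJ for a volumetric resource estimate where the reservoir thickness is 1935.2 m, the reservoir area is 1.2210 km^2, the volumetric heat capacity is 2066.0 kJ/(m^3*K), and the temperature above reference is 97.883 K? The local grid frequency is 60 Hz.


Step 1: Vr = A*1e6*hr = 1.221*1e6*1935.2 = 2.362879e+09 m^3
Step 2: Q_s = Vr*rhoc*dT/1e12 = 2.362879e+09*2066.0*97.883/1e12 = 477.84 PJ
Q_s = 477.84 PJ


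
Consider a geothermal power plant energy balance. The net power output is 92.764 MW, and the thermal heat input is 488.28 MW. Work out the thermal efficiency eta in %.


eta = W_net / Q_in * 100
eta = 92.764 / 488.28 * 100
eta = 18.998 %


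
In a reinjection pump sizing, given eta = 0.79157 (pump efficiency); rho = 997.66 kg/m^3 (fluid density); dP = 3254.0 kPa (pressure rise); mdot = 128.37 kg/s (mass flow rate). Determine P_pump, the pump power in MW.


P_pump = mdot * dP / (rho * eta)
P_pump = 128.37 * 3254.0 / (997.66 * 0.79157)
P_pump = 528.9434 kW
Convert: 528.9434 kW * 0.001 = 0.52894 MW
P_pump = 0.52894 MW


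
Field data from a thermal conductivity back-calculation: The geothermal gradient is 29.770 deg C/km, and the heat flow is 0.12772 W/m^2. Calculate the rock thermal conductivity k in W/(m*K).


k = q / (grad / 1000)
k = 0.12772 / (29.770 / 1000)
k = 4.2902 W/(m*K)


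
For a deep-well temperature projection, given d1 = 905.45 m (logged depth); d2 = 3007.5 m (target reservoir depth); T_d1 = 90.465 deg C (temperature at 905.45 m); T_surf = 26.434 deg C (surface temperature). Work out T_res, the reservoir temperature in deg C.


Step 1: grad = (T_d1 - T_surf)/d1 * 1000 = (90.465 - 26.434)/905.45 * 1000 = 70.71732 deg C/km
Step 2: T_res = T_surf + grad*d2/1000 = 26.434 + 70.71732*3007.5/1000 = 239.12 deg C
T_res = 239.12 deg C


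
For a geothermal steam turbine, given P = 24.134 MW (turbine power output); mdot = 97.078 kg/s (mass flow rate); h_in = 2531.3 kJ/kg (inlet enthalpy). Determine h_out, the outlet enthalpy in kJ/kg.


h_out = h_in - P * 1000 / mdot
h_out = 2531.3 - 24.134 * 1000 / 97.078
h_out = 2282.7 kJ/kg


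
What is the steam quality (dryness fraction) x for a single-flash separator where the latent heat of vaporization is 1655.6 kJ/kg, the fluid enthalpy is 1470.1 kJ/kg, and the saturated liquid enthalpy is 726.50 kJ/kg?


x = (h - hf) / hfg
x = (1470.1 - 726.50) / 1655.6
x = 0.44914


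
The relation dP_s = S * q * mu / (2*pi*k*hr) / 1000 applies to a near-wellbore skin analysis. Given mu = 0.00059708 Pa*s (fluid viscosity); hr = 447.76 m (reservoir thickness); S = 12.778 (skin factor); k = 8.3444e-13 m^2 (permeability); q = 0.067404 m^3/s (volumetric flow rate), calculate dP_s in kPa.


dP_s = S * q * mu / (2*pi*k*hr) / 1000
dP_s = 12.778 * 0.067404 * 0.00059708 / (2*pi*8.3444e-13*447.76) / 1000
dP_s = 219.06 kPa


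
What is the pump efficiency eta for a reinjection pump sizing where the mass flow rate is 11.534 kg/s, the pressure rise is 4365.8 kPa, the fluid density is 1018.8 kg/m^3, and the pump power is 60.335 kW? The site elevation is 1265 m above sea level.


eta = mdot * dP / (rho * P_pump)
eta = 11.534 * 4365.8 / (1018.8 * 60.335)
eta = 0.81919


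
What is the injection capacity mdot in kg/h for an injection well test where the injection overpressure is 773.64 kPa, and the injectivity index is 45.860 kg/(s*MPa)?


mdot = II * dP / 1000
mdot = 45.860 * 773.64 / 1000
mdot = 35.47913 kg/s
Convert: 35.47913 kg/s * 3600.0 = 1.2772e+05 kg/h
mdot = 1.2772e+05 kg/h


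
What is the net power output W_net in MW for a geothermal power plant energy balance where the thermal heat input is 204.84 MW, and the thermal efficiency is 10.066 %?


W_net = eta / 100 * Q_in
W_net = 10.066 / 100 * 204.84
W_net = 20.619 MW


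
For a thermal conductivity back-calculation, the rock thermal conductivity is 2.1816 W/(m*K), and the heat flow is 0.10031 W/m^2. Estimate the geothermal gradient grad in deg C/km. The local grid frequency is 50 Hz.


grad = q / k * 1000
grad = 0.10031 / 2.1816 * 1000
grad = 45.980 deg C/km


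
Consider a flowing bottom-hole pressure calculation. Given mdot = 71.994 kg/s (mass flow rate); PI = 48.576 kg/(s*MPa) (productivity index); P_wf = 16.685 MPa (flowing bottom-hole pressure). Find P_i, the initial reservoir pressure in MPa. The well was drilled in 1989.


P_i = P_wf + mdot / PI
P_i = 16.685 + 71.994 / 48.576
P_i = 18.167 MPa


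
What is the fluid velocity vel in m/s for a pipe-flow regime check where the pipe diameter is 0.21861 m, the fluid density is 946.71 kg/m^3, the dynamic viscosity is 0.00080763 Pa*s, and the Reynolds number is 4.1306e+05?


vel = Re * mu / (rho * D)
vel = 4.1306e+05 * 0.00080763 / (946.71 * 0.21861)
vel = 1.6119 m/s


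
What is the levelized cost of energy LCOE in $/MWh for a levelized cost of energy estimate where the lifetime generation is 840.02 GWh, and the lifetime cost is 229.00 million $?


LCOE = C_tot / E_tot * 100
LCOE = 229.00 / 840.02 * 100
LCOE = 27.26126 cents/kWh
Convert: 27.26126 cents/kWh * 10.0 = 272.61 $/MWh
LCOE = 272.61 $/MWh


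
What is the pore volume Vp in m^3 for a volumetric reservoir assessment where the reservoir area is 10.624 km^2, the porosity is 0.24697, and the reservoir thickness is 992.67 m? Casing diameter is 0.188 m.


Vp = A * 1e6 * hr * phi
Vp = 10.624 * 1e6 * 992.67 * 0.24697
Vp = 2.6046e+09 m^3


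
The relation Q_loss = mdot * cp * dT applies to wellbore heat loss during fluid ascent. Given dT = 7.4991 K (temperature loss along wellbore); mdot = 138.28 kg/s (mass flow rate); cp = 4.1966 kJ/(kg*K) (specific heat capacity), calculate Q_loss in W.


Q_loss = mdot * cp * dT
Q_loss = 138.28 * 4.1966 * 7.4991
Q_loss = 4351.772 kW
Convert: 4351.772 kW * 1000.0 = 4.3518e+06 W
Q_loss = 4.3518e+06 W
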